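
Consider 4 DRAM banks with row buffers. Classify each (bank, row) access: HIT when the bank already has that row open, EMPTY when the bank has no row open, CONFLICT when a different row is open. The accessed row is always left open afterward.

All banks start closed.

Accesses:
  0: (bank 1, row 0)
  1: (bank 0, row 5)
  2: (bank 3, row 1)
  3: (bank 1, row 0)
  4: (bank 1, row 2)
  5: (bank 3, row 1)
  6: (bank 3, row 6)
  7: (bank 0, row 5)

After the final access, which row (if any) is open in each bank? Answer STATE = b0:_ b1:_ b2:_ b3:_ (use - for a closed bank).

STATE = b0:5 b1:2 b2:- b3:6

0: bank 1 row 0 — prev None → EMPTY
1: bank 0 row 5 — prev None → EMPTY
2: bank 3 row 1 — prev None → EMPTY
3: bank 1 row 0 — prev 0 → HIT
4: bank 1 row 2 — prev 0 → CONFLICT
5: bank 3 row 1 — prev 1 → HIT
6: bank 3 row 6 — prev 1 → CONFLICT
7: bank 0 row 5 — prev 5 → HIT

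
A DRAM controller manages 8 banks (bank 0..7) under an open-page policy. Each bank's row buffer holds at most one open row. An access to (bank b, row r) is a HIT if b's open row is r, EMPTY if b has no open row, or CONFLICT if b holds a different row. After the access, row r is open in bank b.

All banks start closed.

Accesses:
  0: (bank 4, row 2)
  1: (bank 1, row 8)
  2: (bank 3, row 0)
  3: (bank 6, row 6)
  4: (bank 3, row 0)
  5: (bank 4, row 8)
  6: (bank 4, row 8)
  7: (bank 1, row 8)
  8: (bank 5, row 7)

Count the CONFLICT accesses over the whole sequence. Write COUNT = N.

  [0] b4 r2: no row ⇒ E
  [1] b1 r8: no row ⇒ E
  [2] b3 r0: no row ⇒ E
  [3] b6 r6: no row ⇒ E
  [4] b3 r0: had r0 ⇒ H
  [5] b4 r8: had r2 ⇒ C
  [6] b4 r8: had r8 ⇒ H
  [7] b1 r8: had r8 ⇒ H
  [8] b5 r7: no row ⇒ E

COUNT = 1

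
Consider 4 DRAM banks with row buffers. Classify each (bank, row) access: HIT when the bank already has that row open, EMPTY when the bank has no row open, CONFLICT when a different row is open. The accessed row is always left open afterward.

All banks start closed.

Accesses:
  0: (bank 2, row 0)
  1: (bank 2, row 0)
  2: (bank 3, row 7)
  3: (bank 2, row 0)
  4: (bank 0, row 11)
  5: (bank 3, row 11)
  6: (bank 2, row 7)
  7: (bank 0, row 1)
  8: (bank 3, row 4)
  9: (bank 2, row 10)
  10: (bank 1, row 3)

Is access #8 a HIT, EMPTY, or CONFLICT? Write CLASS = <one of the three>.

#0 (2,0) E
#1 (2,0) H  (was 0)
#2 (3,7) E
#3 (2,0) H  (was 0)
#4 (0,11) E
#5 (3,11) C  (was 7)
#6 (2,7) C  (was 0)
#7 (0,1) C  (was 11)
#8 (3,4) C  (was 11)
#9 (2,10) C  (was 7)
#10 (1,3) E

CLASS = CONFLICT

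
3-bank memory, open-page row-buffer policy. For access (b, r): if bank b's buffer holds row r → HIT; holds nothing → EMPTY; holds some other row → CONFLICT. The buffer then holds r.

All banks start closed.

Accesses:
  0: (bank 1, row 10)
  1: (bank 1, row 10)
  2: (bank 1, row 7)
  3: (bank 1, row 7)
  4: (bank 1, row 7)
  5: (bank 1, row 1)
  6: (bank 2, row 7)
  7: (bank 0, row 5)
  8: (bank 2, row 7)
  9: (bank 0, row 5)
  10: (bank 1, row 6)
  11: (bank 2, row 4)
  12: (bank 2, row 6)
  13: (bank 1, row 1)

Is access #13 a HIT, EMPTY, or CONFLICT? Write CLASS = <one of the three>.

CLASS = CONFLICT

0: bank 1 row 10 — prev None → EMPTY
1: bank 1 row 10 — prev 10 → HIT
2: bank 1 row 7 — prev 10 → CONFLICT
3: bank 1 row 7 — prev 7 → HIT
4: bank 1 row 7 — prev 7 → HIT
5: bank 1 row 1 — prev 7 → CONFLICT
6: bank 2 row 7 — prev None → EMPTY
7: bank 0 row 5 — prev None → EMPTY
8: bank 2 row 7 — prev 7 → HIT
9: bank 0 row 5 — prev 5 → HIT
10: bank 1 row 6 — prev 1 → CONFLICT
11: bank 2 row 4 — prev 7 → CONFLICT
12: bank 2 row 6 — prev 4 → CONFLICT
13: bank 1 row 1 — prev 6 → CONFLICT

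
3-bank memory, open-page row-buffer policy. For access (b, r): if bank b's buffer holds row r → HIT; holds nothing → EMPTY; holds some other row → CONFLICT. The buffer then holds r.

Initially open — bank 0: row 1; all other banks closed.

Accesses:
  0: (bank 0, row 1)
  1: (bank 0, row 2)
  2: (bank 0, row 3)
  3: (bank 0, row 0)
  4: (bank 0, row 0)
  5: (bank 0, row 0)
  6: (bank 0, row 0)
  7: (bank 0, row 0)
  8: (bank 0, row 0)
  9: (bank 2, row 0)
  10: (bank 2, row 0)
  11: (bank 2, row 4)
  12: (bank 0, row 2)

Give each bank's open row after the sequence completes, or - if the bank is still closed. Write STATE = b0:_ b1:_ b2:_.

STATE = b0:2 b1:- b2:4

  [0] b0 r1: had r1 ⇒ H
  [1] b0 r2: had r1 ⇒ C
  [2] b0 r3: had r2 ⇒ C
  [3] b0 r0: had r3 ⇒ C
  [4] b0 r0: had r0 ⇒ H
  [5] b0 r0: had r0 ⇒ H
  [6] b0 r0: had r0 ⇒ H
  [7] b0 r0: had r0 ⇒ H
  [8] b0 r0: had r0 ⇒ H
  [9] b2 r0: no row ⇒ E
  [10] b2 r0: had r0 ⇒ H
  [11] b2 r4: had r0 ⇒ C
  [12] b0 r2: had r0 ⇒ C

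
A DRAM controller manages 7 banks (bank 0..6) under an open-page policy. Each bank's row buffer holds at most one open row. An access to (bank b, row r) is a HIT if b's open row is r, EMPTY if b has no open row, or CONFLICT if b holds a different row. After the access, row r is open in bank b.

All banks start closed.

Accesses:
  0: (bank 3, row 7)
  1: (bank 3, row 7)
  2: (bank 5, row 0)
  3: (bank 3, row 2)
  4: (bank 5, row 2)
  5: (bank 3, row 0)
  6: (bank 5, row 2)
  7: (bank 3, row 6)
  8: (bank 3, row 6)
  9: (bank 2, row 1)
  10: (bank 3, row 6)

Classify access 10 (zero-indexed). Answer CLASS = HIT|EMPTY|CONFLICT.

#0 (3,7) E
#1 (3,7) H  (was 7)
#2 (5,0) E
#3 (3,2) C  (was 7)
#4 (5,2) C  (was 0)
#5 (3,0) C  (was 2)
#6 (5,2) H  (was 2)
#7 (3,6) C  (was 0)
#8 (3,6) H  (was 6)
#9 (2,1) E
#10 (3,6) H  (was 6)

CLASS = HIT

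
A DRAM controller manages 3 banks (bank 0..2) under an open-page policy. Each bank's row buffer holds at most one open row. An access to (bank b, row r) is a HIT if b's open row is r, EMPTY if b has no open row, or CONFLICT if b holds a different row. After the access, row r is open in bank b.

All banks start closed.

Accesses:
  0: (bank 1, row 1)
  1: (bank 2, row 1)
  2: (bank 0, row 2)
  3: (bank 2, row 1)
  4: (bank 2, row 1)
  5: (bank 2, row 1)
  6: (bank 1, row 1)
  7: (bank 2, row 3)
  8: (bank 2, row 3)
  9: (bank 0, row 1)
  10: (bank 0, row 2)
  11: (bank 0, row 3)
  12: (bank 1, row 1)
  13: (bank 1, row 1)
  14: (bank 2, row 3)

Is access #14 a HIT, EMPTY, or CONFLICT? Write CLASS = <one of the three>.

CLASS = HIT

  [0] b1 r1: no row ⇒ E
  [1] b2 r1: no row ⇒ E
  [2] b0 r2: no row ⇒ E
  [3] b2 r1: had r1 ⇒ H
  [4] b2 r1: had r1 ⇒ H
  [5] b2 r1: had r1 ⇒ H
  [6] b1 r1: had r1 ⇒ H
  [7] b2 r3: had r1 ⇒ C
  [8] b2 r3: had r3 ⇒ H
  [9] b0 r1: had r2 ⇒ C
  [10] b0 r2: had r1 ⇒ C
  [11] b0 r3: had r2 ⇒ C
  [12] b1 r1: had r1 ⇒ H
  [13] b1 r1: had r1 ⇒ H
  [14] b2 r3: had r3 ⇒ H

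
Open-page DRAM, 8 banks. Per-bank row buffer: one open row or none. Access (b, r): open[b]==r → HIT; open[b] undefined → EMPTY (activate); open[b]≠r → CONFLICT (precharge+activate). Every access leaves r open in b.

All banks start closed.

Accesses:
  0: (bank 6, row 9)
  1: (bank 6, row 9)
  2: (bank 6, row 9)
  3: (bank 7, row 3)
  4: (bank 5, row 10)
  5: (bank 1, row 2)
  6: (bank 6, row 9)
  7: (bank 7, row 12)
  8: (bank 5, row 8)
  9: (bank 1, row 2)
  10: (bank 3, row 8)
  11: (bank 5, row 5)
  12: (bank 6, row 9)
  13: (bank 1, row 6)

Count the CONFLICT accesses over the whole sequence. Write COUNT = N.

COUNT = 4

#0 (6,9) E
#1 (6,9) H  (was 9)
#2 (6,9) H  (was 9)
#3 (7,3) E
#4 (5,10) E
#5 (1,2) E
#6 (6,9) H  (was 9)
#7 (7,12) C  (was 3)
#8 (5,8) C  (was 10)
#9 (1,2) H  (was 2)
#10 (3,8) E
#11 (5,5) C  (was 8)
#12 (6,9) H  (was 9)
#13 (1,6) C  (was 2)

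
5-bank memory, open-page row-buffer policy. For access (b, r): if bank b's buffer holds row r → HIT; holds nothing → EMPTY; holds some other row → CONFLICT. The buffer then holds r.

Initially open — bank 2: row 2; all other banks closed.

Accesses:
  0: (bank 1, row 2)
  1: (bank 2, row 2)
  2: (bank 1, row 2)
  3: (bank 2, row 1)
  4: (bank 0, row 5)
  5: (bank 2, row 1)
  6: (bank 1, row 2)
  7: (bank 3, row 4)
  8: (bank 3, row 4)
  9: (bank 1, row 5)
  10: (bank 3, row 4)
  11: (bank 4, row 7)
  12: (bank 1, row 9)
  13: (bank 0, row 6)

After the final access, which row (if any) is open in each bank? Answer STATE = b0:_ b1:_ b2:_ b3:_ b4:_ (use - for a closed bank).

step 0: bank1 None->2 [EMPTY]
step 1: bank2 2->2 [HIT]
step 2: bank1 2->2 [HIT]
step 3: bank2 2->1 [CONFLICT]
step 4: bank0 None->5 [EMPTY]
step 5: bank2 1->1 [HIT]
step 6: bank1 2->2 [HIT]
step 7: bank3 None->4 [EMPTY]
step 8: bank3 4->4 [HIT]
step 9: bank1 2->5 [CONFLICT]
step 10: bank3 4->4 [HIT]
step 11: bank4 None->7 [EMPTY]
step 12: bank1 5->9 [CONFLICT]
step 13: bank0 5->6 [CONFLICT]

STATE = b0:6 b1:9 b2:1 b3:4 b4:7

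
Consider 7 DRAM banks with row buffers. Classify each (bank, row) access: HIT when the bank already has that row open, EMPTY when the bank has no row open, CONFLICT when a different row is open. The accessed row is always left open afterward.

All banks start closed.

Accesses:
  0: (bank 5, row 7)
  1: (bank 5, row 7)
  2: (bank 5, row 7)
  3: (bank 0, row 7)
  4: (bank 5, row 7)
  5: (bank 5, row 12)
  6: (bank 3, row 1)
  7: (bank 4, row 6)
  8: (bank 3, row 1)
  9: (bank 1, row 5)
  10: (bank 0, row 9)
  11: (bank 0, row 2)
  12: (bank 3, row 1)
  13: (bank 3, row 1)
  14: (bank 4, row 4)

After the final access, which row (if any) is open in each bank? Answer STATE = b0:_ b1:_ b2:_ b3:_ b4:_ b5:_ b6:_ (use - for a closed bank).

STATE = b0:2 b1:5 b2:- b3:1 b4:4 b5:12 b6:-

  [0] b5 r7: no row ⇒ E
  [1] b5 r7: had r7 ⇒ H
  [2] b5 r7: had r7 ⇒ H
  [3] b0 r7: no row ⇒ E
  [4] b5 r7: had r7 ⇒ H
  [5] b5 r12: had r7 ⇒ C
  [6] b3 r1: no row ⇒ E
  [7] b4 r6: no row ⇒ E
  [8] b3 r1: had r1 ⇒ H
  [9] b1 r5: no row ⇒ E
  [10] b0 r9: had r7 ⇒ C
  [11] b0 r2: had r9 ⇒ C
  [12] b3 r1: had r1 ⇒ H
  [13] b3 r1: had r1 ⇒ H
  [14] b4 r4: had r6 ⇒ C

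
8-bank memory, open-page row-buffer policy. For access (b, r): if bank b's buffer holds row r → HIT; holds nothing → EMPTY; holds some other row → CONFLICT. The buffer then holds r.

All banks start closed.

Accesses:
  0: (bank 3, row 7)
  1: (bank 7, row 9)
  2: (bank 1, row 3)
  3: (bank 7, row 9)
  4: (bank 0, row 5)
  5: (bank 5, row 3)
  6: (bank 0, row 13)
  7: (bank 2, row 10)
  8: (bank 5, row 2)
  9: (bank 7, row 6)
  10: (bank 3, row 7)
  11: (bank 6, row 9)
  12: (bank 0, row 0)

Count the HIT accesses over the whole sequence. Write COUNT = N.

COUNT = 2

#0 (3,7) E
#1 (7,9) E
#2 (1,3) E
#3 (7,9) H  (was 9)
#4 (0,5) E
#5 (5,3) E
#6 (0,13) C  (was 5)
#7 (2,10) E
#8 (5,2) C  (was 3)
#9 (7,6) C  (was 9)
#10 (3,7) H  (was 7)
#11 (6,9) E
#12 (0,0) C  (was 13)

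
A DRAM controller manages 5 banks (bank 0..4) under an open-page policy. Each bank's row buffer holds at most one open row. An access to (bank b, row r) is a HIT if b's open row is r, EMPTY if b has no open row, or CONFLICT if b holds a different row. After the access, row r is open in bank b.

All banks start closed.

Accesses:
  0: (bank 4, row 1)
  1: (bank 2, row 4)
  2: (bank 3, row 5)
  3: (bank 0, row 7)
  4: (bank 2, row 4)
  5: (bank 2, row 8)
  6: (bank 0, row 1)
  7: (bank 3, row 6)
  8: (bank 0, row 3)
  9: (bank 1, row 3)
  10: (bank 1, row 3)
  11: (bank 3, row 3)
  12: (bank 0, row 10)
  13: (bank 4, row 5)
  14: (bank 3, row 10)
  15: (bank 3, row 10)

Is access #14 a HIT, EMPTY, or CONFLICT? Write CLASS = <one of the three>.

step 0: bank4 None->1 [EMPTY]
step 1: bank2 None->4 [EMPTY]
step 2: bank3 None->5 [EMPTY]
step 3: bank0 None->7 [EMPTY]
step 4: bank2 4->4 [HIT]
step 5: bank2 4->8 [CONFLICT]
step 6: bank0 7->1 [CONFLICT]
step 7: bank3 5->6 [CONFLICT]
step 8: bank0 1->3 [CONFLICT]
step 9: bank1 None->3 [EMPTY]
step 10: bank1 3->3 [HIT]
step 11: bank3 6->3 [CONFLICT]
step 12: bank0 3->10 [CONFLICT]
step 13: bank4 1->5 [CONFLICT]
step 14: bank3 3->10 [CONFLICT]
step 15: bank3 10->10 [HIT]

CLASS = CONFLICT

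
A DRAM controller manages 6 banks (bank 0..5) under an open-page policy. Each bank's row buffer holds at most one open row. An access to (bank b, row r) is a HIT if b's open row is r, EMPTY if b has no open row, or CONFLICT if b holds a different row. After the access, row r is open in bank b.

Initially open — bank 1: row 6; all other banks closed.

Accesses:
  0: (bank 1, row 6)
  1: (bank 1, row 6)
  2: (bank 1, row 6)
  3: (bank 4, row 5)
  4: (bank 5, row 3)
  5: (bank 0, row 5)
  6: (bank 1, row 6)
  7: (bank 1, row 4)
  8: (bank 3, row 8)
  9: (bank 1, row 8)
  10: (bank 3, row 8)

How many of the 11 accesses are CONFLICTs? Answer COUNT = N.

#0 (1,6) H  (was 6)
#1 (1,6) H  (was 6)
#2 (1,6) H  (was 6)
#3 (4,5) E
#4 (5,3) E
#5 (0,5) E
#6 (1,6) H  (was 6)
#7 (1,4) C  (was 6)
#8 (3,8) E
#9 (1,8) C  (was 4)
#10 (3,8) H  (was 8)

COUNT = 2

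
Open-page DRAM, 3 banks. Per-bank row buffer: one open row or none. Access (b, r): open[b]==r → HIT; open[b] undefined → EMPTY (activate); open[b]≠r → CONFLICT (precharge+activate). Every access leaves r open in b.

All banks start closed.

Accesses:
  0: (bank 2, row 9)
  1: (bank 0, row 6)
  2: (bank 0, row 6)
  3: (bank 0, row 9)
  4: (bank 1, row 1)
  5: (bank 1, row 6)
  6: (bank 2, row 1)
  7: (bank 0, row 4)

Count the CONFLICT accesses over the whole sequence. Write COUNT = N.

COUNT = 4

#0 (2,9) E
#1 (0,6) E
#2 (0,6) H  (was 6)
#3 (0,9) C  (was 6)
#4 (1,1) E
#5 (1,6) C  (was 1)
#6 (2,1) C  (was 9)
#7 (0,4) C  (was 9)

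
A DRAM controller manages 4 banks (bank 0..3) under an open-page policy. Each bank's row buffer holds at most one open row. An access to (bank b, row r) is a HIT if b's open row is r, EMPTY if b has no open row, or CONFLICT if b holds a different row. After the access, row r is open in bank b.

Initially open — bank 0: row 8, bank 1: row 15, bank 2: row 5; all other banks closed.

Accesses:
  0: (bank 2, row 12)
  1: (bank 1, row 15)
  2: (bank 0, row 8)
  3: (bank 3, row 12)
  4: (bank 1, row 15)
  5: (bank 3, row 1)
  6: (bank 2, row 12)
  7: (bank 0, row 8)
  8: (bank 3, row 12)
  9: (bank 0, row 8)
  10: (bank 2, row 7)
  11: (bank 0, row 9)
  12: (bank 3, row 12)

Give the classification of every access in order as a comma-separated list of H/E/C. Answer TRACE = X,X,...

TRACE = C,H,H,E,H,C,H,H,C,H,C,C,H

0: bank 2 row 12 — prev 5 → CONFLICT
1: bank 1 row 15 — prev 15 → HIT
2: bank 0 row 8 — prev 8 → HIT
3: bank 3 row 12 — prev None → EMPTY
4: bank 1 row 15 — prev 15 → HIT
5: bank 3 row 1 — prev 12 → CONFLICT
6: bank 2 row 12 — prev 12 → HIT
7: bank 0 row 8 — prev 8 → HIT
8: bank 3 row 12 — prev 1 → CONFLICT
9: bank 0 row 8 — prev 8 → HIT
10: bank 2 row 7 — prev 12 → CONFLICT
11: bank 0 row 9 — prev 8 → CONFLICT
12: bank 3 row 12 — prev 12 → HIT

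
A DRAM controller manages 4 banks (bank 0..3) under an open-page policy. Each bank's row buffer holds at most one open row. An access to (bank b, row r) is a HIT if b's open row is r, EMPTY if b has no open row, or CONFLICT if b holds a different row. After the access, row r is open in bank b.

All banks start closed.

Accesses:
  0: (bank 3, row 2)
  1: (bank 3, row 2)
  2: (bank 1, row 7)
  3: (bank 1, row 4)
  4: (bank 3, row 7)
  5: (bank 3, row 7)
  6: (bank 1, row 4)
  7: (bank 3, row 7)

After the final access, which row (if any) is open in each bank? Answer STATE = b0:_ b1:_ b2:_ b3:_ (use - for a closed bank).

STATE = b0:- b1:4 b2:- b3:7

step 0: bank3 None->2 [EMPTY]
step 1: bank3 2->2 [HIT]
step 2: bank1 None->7 [EMPTY]
step 3: bank1 7->4 [CONFLICT]
step 4: bank3 2->7 [CONFLICT]
step 5: bank3 7->7 [HIT]
step 6: bank1 4->4 [HIT]
step 7: bank3 7->7 [HIT]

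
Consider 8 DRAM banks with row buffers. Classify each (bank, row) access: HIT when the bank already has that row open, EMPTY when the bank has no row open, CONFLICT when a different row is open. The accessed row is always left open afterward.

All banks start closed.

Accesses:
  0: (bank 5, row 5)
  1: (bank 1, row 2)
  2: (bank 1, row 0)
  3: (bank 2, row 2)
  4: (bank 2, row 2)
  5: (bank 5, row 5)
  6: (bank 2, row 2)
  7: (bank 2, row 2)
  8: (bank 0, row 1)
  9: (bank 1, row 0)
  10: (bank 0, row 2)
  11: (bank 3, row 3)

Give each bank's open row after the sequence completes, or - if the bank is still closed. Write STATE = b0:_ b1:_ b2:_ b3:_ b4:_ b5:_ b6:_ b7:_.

0: bank 5 row 5 — prev None → EMPTY
1: bank 1 row 2 — prev None → EMPTY
2: bank 1 row 0 — prev 2 → CONFLICT
3: bank 2 row 2 — prev None → EMPTY
4: bank 2 row 2 — prev 2 → HIT
5: bank 5 row 5 — prev 5 → HIT
6: bank 2 row 2 — prev 2 → HIT
7: bank 2 row 2 — prev 2 → HIT
8: bank 0 row 1 — prev None → EMPTY
9: bank 1 row 0 — prev 0 → HIT
10: bank 0 row 2 — prev 1 → CONFLICT
11: bank 3 row 3 — prev None → EMPTY

STATE = b0:2 b1:0 b2:2 b3:3 b4:- b5:5 b6:- b7:-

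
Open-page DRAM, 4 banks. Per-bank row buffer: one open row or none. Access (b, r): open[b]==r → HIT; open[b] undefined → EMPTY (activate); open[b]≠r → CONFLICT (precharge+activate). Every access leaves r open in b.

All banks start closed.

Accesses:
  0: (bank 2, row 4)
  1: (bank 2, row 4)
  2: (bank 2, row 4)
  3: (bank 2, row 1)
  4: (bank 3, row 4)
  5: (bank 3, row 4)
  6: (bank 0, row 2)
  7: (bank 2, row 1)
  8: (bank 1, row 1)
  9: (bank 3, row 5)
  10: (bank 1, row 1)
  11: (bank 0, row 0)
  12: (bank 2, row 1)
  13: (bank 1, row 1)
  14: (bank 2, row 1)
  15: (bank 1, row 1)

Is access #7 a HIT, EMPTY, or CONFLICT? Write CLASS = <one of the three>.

CLASS = HIT

  [0] b2 r4: no row ⇒ E
  [1] b2 r4: had r4 ⇒ H
  [2] b2 r4: had r4 ⇒ H
  [3] b2 r1: had r4 ⇒ C
  [4] b3 r4: no row ⇒ E
  [5] b3 r4: had r4 ⇒ H
  [6] b0 r2: no row ⇒ E
  [7] b2 r1: had r1 ⇒ H
  [8] b1 r1: no row ⇒ E
  [9] b3 r5: had r4 ⇒ C
  [10] b1 r1: had r1 ⇒ H
  [11] b0 r0: had r2 ⇒ C
  [12] b2 r1: had r1 ⇒ H
  [13] b1 r1: had r1 ⇒ H
  [14] b2 r1: had r1 ⇒ H
  [15] b1 r1: had r1 ⇒ H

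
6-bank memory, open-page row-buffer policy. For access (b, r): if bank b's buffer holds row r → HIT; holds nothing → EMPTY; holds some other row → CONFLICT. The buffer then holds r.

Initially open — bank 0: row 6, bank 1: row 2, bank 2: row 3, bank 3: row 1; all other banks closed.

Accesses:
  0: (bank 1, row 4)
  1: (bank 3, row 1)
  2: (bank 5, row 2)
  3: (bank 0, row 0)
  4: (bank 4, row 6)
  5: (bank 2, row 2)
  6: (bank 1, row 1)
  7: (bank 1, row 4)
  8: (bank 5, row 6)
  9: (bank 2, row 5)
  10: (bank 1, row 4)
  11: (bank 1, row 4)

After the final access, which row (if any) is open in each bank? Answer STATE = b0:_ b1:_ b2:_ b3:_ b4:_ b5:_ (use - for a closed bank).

STATE = b0:0 b1:4 b2:5 b3:1 b4:6 b5:6

0: bank 1 row 4 — prev 2 → CONFLICT
1: bank 3 row 1 — prev 1 → HIT
2: bank 5 row 2 — prev None → EMPTY
3: bank 0 row 0 — prev 6 → CONFLICT
4: bank 4 row 6 — prev None → EMPTY
5: bank 2 row 2 — prev 3 → CONFLICT
6: bank 1 row 1 — prev 4 → CONFLICT
7: bank 1 row 4 — prev 1 → CONFLICT
8: bank 5 row 6 — prev 2 → CONFLICT
9: bank 2 row 5 — prev 2 → CONFLICT
10: bank 1 row 4 — prev 4 → HIT
11: bank 1 row 4 — prev 4 → HIT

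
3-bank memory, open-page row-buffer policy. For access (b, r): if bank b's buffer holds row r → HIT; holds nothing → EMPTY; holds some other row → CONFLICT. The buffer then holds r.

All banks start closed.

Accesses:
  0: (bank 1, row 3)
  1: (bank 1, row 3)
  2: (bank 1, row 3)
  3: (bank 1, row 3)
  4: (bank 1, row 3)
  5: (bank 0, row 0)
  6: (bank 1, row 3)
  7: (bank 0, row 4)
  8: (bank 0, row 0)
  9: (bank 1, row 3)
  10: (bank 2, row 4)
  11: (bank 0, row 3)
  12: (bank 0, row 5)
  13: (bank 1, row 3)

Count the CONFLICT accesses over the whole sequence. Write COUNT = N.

COUNT = 4

#0 (1,3) E
#1 (1,3) H  (was 3)
#2 (1,3) H  (was 3)
#3 (1,3) H  (was 3)
#4 (1,3) H  (was 3)
#5 (0,0) E
#6 (1,3) H  (was 3)
#7 (0,4) C  (was 0)
#8 (0,0) C  (was 4)
#9 (1,3) H  (was 3)
#10 (2,4) E
#11 (0,3) C  (was 0)
#12 (0,5) C  (was 3)
#13 (1,3) H  (was 3)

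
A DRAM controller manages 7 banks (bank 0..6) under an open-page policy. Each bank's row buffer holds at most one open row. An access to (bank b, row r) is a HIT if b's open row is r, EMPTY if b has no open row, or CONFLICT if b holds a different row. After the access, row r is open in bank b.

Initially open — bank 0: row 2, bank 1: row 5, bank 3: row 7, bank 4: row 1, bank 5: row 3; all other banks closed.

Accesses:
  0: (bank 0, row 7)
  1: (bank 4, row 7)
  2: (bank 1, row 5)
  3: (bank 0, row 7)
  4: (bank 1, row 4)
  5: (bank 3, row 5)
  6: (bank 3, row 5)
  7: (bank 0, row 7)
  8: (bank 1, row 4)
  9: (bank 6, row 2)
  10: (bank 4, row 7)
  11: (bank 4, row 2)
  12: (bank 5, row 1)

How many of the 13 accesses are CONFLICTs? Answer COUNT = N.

COUNT = 6

step 0: bank0 2->7 [CONFLICT]
step 1: bank4 1->7 [CONFLICT]
step 2: bank1 5->5 [HIT]
step 3: bank0 7->7 [HIT]
step 4: bank1 5->4 [CONFLICT]
step 5: bank3 7->5 [CONFLICT]
step 6: bank3 5->5 [HIT]
step 7: bank0 7->7 [HIT]
step 8: bank1 4->4 [HIT]
step 9: bank6 None->2 [EMPTY]
step 10: bank4 7->7 [HIT]
step 11: bank4 7->2 [CONFLICT]
step 12: bank5 3->1 [CONFLICT]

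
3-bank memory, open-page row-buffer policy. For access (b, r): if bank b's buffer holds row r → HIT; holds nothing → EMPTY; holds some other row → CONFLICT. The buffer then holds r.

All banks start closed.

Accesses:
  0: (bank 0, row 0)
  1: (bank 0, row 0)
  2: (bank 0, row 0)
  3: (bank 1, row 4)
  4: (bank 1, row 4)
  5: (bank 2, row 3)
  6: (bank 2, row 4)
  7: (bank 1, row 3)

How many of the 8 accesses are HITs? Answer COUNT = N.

step 0: bank0 None->0 [EMPTY]
step 1: bank0 0->0 [HIT]
step 2: bank0 0->0 [HIT]
step 3: bank1 None->4 [EMPTY]
step 4: bank1 4->4 [HIT]
step 5: bank2 None->3 [EMPTY]
step 6: bank2 3->4 [CONFLICT]
step 7: bank1 4->3 [CONFLICT]

COUNT = 3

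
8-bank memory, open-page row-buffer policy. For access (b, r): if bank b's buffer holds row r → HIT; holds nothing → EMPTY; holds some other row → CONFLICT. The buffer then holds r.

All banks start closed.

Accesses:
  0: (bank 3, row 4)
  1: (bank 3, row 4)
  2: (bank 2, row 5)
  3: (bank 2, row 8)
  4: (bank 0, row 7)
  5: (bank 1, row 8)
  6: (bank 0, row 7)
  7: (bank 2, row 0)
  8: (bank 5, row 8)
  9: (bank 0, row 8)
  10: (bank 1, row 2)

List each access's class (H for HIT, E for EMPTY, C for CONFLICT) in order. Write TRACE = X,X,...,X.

  [0] b3 r4: no row ⇒ E
  [1] b3 r4: had r4 ⇒ H
  [2] b2 r5: no row ⇒ E
  [3] b2 r8: had r5 ⇒ C
  [4] b0 r7: no row ⇒ E
  [5] b1 r8: no row ⇒ E
  [6] b0 r7: had r7 ⇒ H
  [7] b2 r0: had r8 ⇒ C
  [8] b5 r8: no row ⇒ E
  [9] b0 r8: had r7 ⇒ C
  [10] b1 r2: had r8 ⇒ C

TRACE = E,H,E,C,E,E,H,C,E,C,C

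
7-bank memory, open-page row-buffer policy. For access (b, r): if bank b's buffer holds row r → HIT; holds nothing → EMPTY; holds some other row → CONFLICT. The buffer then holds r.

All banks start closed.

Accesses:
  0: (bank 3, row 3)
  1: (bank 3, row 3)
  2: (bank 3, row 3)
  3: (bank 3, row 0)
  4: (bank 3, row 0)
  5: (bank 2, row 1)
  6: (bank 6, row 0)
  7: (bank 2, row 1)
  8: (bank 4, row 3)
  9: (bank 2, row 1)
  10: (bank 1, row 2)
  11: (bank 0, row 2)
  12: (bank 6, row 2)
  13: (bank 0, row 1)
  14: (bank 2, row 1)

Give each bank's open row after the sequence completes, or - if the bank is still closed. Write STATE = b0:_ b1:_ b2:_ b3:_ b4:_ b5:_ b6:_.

STATE = b0:1 b1:2 b2:1 b3:0 b4:3 b5:- b6:2

step 0: bank3 None->3 [EMPTY]
step 1: bank3 3->3 [HIT]
step 2: bank3 3->3 [HIT]
step 3: bank3 3->0 [CONFLICT]
step 4: bank3 0->0 [HIT]
step 5: bank2 None->1 [EMPTY]
step 6: bank6 None->0 [EMPTY]
step 7: bank2 1->1 [HIT]
step 8: bank4 None->3 [EMPTY]
step 9: bank2 1->1 [HIT]
step 10: bank1 None->2 [EMPTY]
step 11: bank0 None->2 [EMPTY]
step 12: bank6 0->2 [CONFLICT]
step 13: bank0 2->1 [CONFLICT]
step 14: bank2 1->1 [HIT]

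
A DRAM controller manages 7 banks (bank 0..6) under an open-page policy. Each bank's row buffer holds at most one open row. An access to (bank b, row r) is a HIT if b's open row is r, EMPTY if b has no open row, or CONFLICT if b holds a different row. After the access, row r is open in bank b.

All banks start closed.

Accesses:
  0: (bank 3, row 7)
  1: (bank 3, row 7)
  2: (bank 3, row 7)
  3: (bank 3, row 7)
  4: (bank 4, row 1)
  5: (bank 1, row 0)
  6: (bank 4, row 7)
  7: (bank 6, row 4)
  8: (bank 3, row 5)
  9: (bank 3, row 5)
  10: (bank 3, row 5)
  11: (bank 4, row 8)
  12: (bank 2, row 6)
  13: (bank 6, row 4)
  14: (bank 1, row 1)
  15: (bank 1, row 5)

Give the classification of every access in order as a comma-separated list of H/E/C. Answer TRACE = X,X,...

TRACE = E,H,H,H,E,E,C,E,C,H,H,C,E,H,C,C

#0 (3,7) E
#1 (3,7) H  (was 7)
#2 (3,7) H  (was 7)
#3 (3,7) H  (was 7)
#4 (4,1) E
#5 (1,0) E
#6 (4,7) C  (was 1)
#7 (6,4) E
#8 (3,5) C  (was 7)
#9 (3,5) H  (was 5)
#10 (3,5) H  (was 5)
#11 (4,8) C  (was 7)
#12 (2,6) E
#13 (6,4) H  (was 4)
#14 (1,1) C  (was 0)
#15 (1,5) C  (was 1)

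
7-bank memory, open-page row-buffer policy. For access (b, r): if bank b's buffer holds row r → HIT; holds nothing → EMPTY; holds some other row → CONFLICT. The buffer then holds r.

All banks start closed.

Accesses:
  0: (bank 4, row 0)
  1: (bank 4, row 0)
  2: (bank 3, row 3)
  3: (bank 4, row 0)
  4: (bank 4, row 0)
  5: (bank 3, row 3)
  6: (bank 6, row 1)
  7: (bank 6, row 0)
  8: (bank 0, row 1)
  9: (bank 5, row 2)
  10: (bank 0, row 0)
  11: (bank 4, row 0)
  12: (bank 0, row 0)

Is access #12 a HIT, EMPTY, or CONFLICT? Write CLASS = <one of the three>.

CLASS = HIT

step 0: bank4 None->0 [EMPTY]
step 1: bank4 0->0 [HIT]
step 2: bank3 None->3 [EMPTY]
step 3: bank4 0->0 [HIT]
step 4: bank4 0->0 [HIT]
step 5: bank3 3->3 [HIT]
step 6: bank6 None->1 [EMPTY]
step 7: bank6 1->0 [CONFLICT]
step 8: bank0 None->1 [EMPTY]
step 9: bank5 None->2 [EMPTY]
step 10: bank0 1->0 [CONFLICT]
step 11: bank4 0->0 [HIT]
step 12: bank0 0->0 [HIT]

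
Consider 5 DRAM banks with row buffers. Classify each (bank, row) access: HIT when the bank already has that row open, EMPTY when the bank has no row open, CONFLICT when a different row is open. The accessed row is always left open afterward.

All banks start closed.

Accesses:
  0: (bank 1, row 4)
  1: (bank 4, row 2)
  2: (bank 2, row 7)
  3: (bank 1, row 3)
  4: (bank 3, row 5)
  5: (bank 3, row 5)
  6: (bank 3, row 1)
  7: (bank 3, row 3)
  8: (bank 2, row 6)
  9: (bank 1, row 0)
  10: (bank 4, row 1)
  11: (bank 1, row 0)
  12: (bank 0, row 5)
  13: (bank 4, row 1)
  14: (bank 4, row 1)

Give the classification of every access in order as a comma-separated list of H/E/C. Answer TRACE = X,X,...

TRACE = E,E,E,C,E,H,C,C,C,C,C,H,E,H,H

step 0: bank1 None->4 [EMPTY]
step 1: bank4 None->2 [EMPTY]
step 2: bank2 None->7 [EMPTY]
step 3: bank1 4->3 [CONFLICT]
step 4: bank3 None->5 [EMPTY]
step 5: bank3 5->5 [HIT]
step 6: bank3 5->1 [CONFLICT]
step 7: bank3 1->3 [CONFLICT]
step 8: bank2 7->6 [CONFLICT]
step 9: bank1 3->0 [CONFLICT]
step 10: bank4 2->1 [CONFLICT]
step 11: bank1 0->0 [HIT]
step 12: bank0 None->5 [EMPTY]
step 13: bank4 1->1 [HIT]
step 14: bank4 1->1 [HIT]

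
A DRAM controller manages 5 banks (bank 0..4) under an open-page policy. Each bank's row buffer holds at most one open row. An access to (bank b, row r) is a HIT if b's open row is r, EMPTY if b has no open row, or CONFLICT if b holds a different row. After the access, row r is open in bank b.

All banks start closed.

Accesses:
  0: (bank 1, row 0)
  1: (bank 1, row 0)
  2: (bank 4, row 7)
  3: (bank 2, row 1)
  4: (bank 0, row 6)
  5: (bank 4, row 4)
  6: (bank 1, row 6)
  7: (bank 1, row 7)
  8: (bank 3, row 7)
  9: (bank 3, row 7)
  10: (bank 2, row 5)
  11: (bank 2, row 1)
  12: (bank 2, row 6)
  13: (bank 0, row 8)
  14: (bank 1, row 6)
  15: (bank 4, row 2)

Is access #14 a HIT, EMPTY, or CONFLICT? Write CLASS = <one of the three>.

CLASS = CONFLICT

#0 (1,0) E
#1 (1,0) H  (was 0)
#2 (4,7) E
#3 (2,1) E
#4 (0,6) E
#5 (4,4) C  (was 7)
#6 (1,6) C  (was 0)
#7 (1,7) C  (was 6)
#8 (3,7) E
#9 (3,7) H  (was 7)
#10 (2,5) C  (was 1)
#11 (2,1) C  (was 5)
#12 (2,6) C  (was 1)
#13 (0,8) C  (was 6)
#14 (1,6) C  (was 7)
#15 (4,2) C  (was 4)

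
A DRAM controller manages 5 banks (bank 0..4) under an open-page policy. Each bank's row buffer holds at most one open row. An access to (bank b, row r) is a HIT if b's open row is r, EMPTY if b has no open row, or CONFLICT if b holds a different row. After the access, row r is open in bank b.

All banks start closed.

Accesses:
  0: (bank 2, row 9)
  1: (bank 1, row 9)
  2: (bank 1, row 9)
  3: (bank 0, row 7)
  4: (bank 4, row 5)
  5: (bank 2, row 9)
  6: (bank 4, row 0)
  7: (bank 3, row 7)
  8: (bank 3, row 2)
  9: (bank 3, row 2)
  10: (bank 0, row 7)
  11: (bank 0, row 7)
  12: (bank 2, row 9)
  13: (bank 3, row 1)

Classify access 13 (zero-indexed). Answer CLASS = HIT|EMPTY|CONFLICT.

step 0: bank2 None->9 [EMPTY]
step 1: bank1 None->9 [EMPTY]
step 2: bank1 9->9 [HIT]
step 3: bank0 None->7 [EMPTY]
step 4: bank4 None->5 [EMPTY]
step 5: bank2 9->9 [HIT]
step 6: bank4 5->0 [CONFLICT]
step 7: bank3 None->7 [EMPTY]
step 8: bank3 7->2 [CONFLICT]
step 9: bank3 2->2 [HIT]
step 10: bank0 7->7 [HIT]
step 11: bank0 7->7 [HIT]
step 12: bank2 9->9 [HIT]
step 13: bank3 2->1 [CONFLICT]

CLASS = CONFLICT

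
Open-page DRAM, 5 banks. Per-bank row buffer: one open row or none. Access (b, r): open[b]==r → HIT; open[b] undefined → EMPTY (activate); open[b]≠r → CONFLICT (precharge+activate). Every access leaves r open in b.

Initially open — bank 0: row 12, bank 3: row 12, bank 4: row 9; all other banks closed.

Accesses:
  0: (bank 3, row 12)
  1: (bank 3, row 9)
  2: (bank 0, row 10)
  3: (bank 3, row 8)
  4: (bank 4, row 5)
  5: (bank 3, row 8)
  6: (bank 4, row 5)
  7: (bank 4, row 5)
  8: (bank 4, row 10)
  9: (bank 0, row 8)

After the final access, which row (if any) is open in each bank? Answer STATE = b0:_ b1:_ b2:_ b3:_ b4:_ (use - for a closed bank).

STATE = b0:8 b1:- b2:- b3:8 b4:10

#0 (3,12) H  (was 12)
#1 (3,9) C  (was 12)
#2 (0,10) C  (was 12)
#3 (3,8) C  (was 9)
#4 (4,5) C  (was 9)
#5 (3,8) H  (was 8)
#6 (4,5) H  (was 5)
#7 (4,5) H  (was 5)
#8 (4,10) C  (was 5)
#9 (0,8) C  (was 10)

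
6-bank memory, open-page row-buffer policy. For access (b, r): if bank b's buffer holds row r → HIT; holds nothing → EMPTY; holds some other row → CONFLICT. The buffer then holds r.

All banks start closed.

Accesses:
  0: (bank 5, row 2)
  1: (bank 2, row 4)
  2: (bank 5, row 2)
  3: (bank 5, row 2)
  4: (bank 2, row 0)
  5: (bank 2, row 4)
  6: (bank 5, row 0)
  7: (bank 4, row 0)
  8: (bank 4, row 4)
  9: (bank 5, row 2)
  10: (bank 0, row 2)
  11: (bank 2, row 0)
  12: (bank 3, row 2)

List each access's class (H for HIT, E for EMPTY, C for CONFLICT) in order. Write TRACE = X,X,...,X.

TRACE = E,E,H,H,C,C,C,E,C,C,E,C,E

  [0] b5 r2: no row ⇒ E
  [1] b2 r4: no row ⇒ E
  [2] b5 r2: had r2 ⇒ H
  [3] b5 r2: had r2 ⇒ H
  [4] b2 r0: had r4 ⇒ C
  [5] b2 r4: had r0 ⇒ C
  [6] b5 r0: had r2 ⇒ C
  [7] b4 r0: no row ⇒ E
  [8] b4 r4: had r0 ⇒ C
  [9] b5 r2: had r0 ⇒ C
  [10] b0 r2: no row ⇒ E
  [11] b2 r0: had r4 ⇒ C
  [12] b3 r2: no row ⇒ E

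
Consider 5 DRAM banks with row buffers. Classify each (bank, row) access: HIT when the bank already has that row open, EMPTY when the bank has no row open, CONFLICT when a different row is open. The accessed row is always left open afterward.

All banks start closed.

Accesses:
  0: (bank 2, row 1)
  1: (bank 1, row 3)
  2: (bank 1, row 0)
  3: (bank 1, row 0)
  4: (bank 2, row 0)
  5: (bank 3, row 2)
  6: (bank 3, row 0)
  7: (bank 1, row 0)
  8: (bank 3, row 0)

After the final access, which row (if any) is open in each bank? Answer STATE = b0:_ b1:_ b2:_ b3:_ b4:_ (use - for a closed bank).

STATE = b0:- b1:0 b2:0 b3:0 b4:-

#0 (2,1) E
#1 (1,3) E
#2 (1,0) C  (was 3)
#3 (1,0) H  (was 0)
#4 (2,0) C  (was 1)
#5 (3,2) E
#6 (3,0) C  (was 2)
#7 (1,0) H  (was 0)
#8 (3,0) H  (was 0)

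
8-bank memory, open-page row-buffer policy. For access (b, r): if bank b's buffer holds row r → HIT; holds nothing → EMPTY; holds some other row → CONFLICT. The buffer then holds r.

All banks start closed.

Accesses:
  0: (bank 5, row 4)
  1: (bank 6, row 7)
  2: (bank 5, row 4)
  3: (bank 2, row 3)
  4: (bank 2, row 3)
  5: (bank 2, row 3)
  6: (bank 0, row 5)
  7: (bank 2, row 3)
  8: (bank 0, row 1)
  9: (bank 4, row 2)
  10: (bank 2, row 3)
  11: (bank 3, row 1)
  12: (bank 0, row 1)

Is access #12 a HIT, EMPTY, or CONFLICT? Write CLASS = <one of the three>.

CLASS = HIT

#0 (5,4) E
#1 (6,7) E
#2 (5,4) H  (was 4)
#3 (2,3) E
#4 (2,3) H  (was 3)
#5 (2,3) H  (was 3)
#6 (0,5) E
#7 (2,3) H  (was 3)
#8 (0,1) C  (was 5)
#9 (4,2) E
#10 (2,3) H  (was 3)
#11 (3,1) E
#12 (0,1) H  (was 1)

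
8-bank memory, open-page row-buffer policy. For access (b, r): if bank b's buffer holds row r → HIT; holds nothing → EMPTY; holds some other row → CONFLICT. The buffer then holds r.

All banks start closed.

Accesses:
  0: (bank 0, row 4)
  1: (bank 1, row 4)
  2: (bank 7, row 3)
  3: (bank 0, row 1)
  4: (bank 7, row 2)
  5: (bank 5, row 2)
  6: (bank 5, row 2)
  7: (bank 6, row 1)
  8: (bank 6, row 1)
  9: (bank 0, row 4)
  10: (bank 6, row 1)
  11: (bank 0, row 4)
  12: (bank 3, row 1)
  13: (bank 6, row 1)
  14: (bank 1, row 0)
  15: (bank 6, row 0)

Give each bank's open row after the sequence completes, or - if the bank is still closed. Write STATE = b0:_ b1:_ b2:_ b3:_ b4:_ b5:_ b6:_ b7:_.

STATE = b0:4 b1:0 b2:- b3:1 b4:- b5:2 b6:0 b7:2

0: bank 0 row 4 — prev None → EMPTY
1: bank 1 row 4 — prev None → EMPTY
2: bank 7 row 3 — prev None → EMPTY
3: bank 0 row 1 — prev 4 → CONFLICT
4: bank 7 row 2 — prev 3 → CONFLICT
5: bank 5 row 2 — prev None → EMPTY
6: bank 5 row 2 — prev 2 → HIT
7: bank 6 row 1 — prev None → EMPTY
8: bank 6 row 1 — prev 1 → HIT
9: bank 0 row 4 — prev 1 → CONFLICT
10: bank 6 row 1 — prev 1 → HIT
11: bank 0 row 4 — prev 4 → HIT
12: bank 3 row 1 — prev None → EMPTY
13: bank 6 row 1 — prev 1 → HIT
14: bank 1 row 0 — prev 4 → CONFLICT
15: bank 6 row 0 — prev 1 → CONFLICT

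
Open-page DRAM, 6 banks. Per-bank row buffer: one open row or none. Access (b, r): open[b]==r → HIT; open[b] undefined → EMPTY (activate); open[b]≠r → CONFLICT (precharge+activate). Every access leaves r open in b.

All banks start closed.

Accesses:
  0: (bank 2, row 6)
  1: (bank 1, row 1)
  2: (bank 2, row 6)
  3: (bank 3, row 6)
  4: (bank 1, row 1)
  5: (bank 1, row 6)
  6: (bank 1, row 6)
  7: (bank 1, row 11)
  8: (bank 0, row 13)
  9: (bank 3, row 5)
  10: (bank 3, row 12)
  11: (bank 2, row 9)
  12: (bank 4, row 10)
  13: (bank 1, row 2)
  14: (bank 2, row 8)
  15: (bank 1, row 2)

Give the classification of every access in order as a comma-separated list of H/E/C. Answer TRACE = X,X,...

TRACE = E,E,H,E,H,C,H,C,E,C,C,C,E,C,C,H

#0 (2,6) E
#1 (1,1) E
#2 (2,6) H  (was 6)
#3 (3,6) E
#4 (1,1) H  (was 1)
#5 (1,6) C  (was 1)
#6 (1,6) H  (was 6)
#7 (1,11) C  (was 6)
#8 (0,13) E
#9 (3,5) C  (was 6)
#10 (3,12) C  (was 5)
#11 (2,9) C  (was 6)
#12 (4,10) E
#13 (1,2) C  (was 11)
#14 (2,8) C  (was 9)
#15 (1,2) H  (was 2)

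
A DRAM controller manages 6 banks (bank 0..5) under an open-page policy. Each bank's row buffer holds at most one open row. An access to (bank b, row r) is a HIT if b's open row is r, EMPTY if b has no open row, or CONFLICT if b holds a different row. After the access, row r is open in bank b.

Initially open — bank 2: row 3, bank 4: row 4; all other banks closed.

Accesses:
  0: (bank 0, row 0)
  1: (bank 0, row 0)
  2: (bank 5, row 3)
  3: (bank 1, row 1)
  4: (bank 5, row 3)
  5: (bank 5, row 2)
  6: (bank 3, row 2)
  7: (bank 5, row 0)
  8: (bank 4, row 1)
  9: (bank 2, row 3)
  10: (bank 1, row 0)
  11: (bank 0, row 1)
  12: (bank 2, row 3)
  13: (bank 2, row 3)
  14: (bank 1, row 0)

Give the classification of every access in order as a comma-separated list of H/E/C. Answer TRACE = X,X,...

  [0] b0 r0: no row ⇒ E
  [1] b0 r0: had r0 ⇒ H
  [2] b5 r3: no row ⇒ E
  [3] b1 r1: no row ⇒ E
  [4] b5 r3: had r3 ⇒ H
  [5] b5 r2: had r3 ⇒ C
  [6] b3 r2: no row ⇒ E
  [7] b5 r0: had r2 ⇒ C
  [8] b4 r1: had r4 ⇒ C
  [9] b2 r3: had r3 ⇒ H
  [10] b1 r0: had r1 ⇒ C
  [11] b0 r1: had r0 ⇒ C
  [12] b2 r3: had r3 ⇒ H
  [13] b2 r3: had r3 ⇒ H
  [14] b1 r0: had r0 ⇒ H

TRACE = E,H,E,E,H,C,E,C,C,H,C,C,H,H,H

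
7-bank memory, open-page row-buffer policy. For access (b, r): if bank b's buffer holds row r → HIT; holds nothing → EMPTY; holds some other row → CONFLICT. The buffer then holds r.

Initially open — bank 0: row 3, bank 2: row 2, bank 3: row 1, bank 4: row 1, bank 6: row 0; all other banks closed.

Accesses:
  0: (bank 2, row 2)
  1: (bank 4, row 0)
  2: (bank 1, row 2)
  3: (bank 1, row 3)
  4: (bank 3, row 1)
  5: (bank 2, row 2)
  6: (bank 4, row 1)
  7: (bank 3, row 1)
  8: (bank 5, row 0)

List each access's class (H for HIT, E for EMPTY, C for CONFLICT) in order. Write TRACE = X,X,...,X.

TRACE = H,C,E,C,H,H,C,H,E

0: bank 2 row 2 — prev 2 → HIT
1: bank 4 row 0 — prev 1 → CONFLICT
2: bank 1 row 2 — prev None → EMPTY
3: bank 1 row 3 — prev 2 → CONFLICT
4: bank 3 row 1 — prev 1 → HIT
5: bank 2 row 2 — prev 2 → HIT
6: bank 4 row 1 — prev 0 → CONFLICT
7: bank 3 row 1 — prev 1 → HIT
8: bank 5 row 0 — prev None → EMPTY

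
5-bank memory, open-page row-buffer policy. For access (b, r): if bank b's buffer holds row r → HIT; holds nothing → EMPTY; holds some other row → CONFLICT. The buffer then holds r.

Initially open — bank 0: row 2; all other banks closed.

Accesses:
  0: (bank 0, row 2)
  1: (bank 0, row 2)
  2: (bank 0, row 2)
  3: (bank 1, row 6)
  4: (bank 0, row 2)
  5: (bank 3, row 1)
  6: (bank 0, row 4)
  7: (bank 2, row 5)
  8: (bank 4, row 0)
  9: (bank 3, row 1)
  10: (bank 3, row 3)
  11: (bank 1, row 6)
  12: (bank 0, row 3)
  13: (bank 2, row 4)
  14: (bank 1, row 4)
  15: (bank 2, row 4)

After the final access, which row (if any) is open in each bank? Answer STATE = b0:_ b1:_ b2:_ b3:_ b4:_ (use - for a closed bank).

0: bank 0 row 2 — prev 2 → HIT
1: bank 0 row 2 — prev 2 → HIT
2: bank 0 row 2 — prev 2 → HIT
3: bank 1 row 6 — prev None → EMPTY
4: bank 0 row 2 — prev 2 → HIT
5: bank 3 row 1 — prev None → EMPTY
6: bank 0 row 4 — prev 2 → CONFLICT
7: bank 2 row 5 — prev None → EMPTY
8: bank 4 row 0 — prev None → EMPTY
9: bank 3 row 1 — prev 1 → HIT
10: bank 3 row 3 — prev 1 → CONFLICT
11: bank 1 row 6 — prev 6 → HIT
12: bank 0 row 3 — prev 4 → CONFLICT
13: bank 2 row 4 — prev 5 → CONFLICT
14: bank 1 row 4 — prev 6 → CONFLICT
15: bank 2 row 4 — prev 4 → HIT

STATE = b0:3 b1:4 b2:4 b3:3 b4:0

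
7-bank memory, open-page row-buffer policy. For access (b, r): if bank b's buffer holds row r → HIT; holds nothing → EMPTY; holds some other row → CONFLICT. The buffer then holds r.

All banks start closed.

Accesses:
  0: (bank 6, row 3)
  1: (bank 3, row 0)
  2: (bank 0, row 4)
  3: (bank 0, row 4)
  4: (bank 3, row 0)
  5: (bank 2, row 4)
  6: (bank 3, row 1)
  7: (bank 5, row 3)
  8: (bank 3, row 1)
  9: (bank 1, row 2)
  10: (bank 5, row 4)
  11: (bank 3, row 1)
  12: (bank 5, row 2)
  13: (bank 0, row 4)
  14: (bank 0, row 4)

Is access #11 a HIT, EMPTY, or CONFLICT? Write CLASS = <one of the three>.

#0 (6,3) E
#1 (3,0) E
#2 (0,4) E
#3 (0,4) H  (was 4)
#4 (3,0) H  (was 0)
#5 (2,4) E
#6 (3,1) C  (was 0)
#7 (5,3) E
#8 (3,1) H  (was 1)
#9 (1,2) E
#10 (5,4) C  (was 3)
#11 (3,1) H  (was 1)
#12 (5,2) C  (was 4)
#13 (0,4) H  (was 4)
#14 (0,4) H  (was 4)

CLASS = HIT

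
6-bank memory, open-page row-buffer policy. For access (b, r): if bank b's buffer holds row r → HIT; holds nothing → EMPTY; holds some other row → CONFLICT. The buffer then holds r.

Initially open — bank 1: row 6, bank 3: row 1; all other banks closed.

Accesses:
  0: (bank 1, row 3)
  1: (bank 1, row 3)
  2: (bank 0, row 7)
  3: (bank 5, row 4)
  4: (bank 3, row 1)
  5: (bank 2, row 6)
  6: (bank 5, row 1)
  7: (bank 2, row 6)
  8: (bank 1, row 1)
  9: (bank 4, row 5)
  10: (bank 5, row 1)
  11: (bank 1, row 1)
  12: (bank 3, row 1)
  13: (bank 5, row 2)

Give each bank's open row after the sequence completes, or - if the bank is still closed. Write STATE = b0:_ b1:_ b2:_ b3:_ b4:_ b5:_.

STATE = b0:7 b1:1 b2:6 b3:1 b4:5 b5:2

#0 (1,3) C  (was 6)
#1 (1,3) H  (was 3)
#2 (0,7) E
#3 (5,4) E
#4 (3,1) H  (was 1)
#5 (2,6) E
#6 (5,1) C  (was 4)
#7 (2,6) H  (was 6)
#8 (1,1) C  (was 3)
#9 (4,5) E
#10 (5,1) H  (was 1)
#11 (1,1) H  (was 1)
#12 (3,1) H  (was 1)
#13 (5,2) C  (was 1)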